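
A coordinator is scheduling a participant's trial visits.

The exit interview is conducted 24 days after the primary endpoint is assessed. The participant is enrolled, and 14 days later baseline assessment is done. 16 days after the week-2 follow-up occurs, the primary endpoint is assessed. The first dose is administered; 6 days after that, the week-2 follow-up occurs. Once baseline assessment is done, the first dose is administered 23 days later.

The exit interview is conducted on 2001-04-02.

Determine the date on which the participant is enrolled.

The exit interview is conducted: Apr 2, 2001.
The primary endpoint is assessed: Apr 2, 2001 − 24 days = Mar 9, 2001.
The week-2 follow-up occurs: Mar 9, 2001 − 16 days = Feb 21, 2001.
The first dose is administered: Feb 21, 2001 − 6 days = Feb 15, 2001.
Baseline assessment is done: Feb 15, 2001 − 23 days = Jan 23, 2001.
The participant is enrolled: Jan 23, 2001 − 14 days = Jan 9, 2001.

2001-01-09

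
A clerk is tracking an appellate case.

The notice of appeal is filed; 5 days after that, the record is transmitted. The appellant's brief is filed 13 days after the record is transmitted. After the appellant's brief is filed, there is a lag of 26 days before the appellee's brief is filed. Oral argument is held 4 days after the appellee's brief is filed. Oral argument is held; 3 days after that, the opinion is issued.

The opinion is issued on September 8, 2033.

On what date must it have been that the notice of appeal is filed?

The opinion is issued: Sep 8, 2033.
Oral argument is held: Sep 8, 2033 − 3 days = Sep 5, 2033.
The appellee's brief is filed: Sep 5, 2033 − 4 days = Sep 1, 2033.
The appellant's brief is filed: Sep 1, 2033 − 26 days = Aug 6, 2033.
The record is transmitted: Aug 6, 2033 − 13 days = Jul 24, 2033.
The notice of appeal is filed: Jul 24, 2033 − 5 days = Jul 19, 2033.

July 19, 2033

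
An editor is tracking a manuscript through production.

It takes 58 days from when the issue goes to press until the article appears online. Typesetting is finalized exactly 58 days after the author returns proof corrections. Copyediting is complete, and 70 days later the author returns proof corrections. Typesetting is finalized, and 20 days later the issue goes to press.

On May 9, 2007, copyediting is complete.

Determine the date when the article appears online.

Copyediting is complete: May 9, 2007.
The author returns proof corrections: May 9, 2007 + 70 days = Jul 18, 2007.
Typesetting is finalized: Jul 18, 2007 + 58 days = Sep 14, 2007.
The issue goes to press: Sep 14, 2007 + 20 days = Oct 4, 2007.
The article appears online: Oct 4, 2007 + 58 days = Dec 1, 2007.

December 1, 2007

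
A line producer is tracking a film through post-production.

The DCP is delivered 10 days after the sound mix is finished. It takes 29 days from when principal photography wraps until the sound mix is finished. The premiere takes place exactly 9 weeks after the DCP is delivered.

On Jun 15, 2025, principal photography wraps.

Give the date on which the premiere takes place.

Principal photography wraps: Jun 15, 2025.
The sound mix is finished: Jun 15, 2025 + 29 days = Jul 14, 2025.
The DCP is delivered: Jul 14, 2025 + 10 days = Jul 24, 2025.
The premiere takes place: Jul 24, 2025 + 9 weeks = Sep 25, 2025.

Sep 25, 2025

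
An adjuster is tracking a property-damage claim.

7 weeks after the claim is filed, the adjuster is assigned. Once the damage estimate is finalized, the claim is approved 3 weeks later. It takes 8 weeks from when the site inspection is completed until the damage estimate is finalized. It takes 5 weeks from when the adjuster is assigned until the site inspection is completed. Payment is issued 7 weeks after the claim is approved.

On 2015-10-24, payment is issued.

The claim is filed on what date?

Payment is issued: Oct 24, 2015.
The claim is approved: Oct 24, 2015 − 7 weeks = Sep 5, 2015.
The damage estimate is finalized: Sep 5, 2015 − 3 weeks = Aug 15, 2015.
The site inspection is completed: Aug 15, 2015 − 8 weeks = Jun 20, 2015.
The adjuster is assigned: Jun 20, 2015 − 5 weeks = May 16, 2015.
The claim is filed: May 16, 2015 − 7 weeks = Mar 28, 2015.

2015-03-28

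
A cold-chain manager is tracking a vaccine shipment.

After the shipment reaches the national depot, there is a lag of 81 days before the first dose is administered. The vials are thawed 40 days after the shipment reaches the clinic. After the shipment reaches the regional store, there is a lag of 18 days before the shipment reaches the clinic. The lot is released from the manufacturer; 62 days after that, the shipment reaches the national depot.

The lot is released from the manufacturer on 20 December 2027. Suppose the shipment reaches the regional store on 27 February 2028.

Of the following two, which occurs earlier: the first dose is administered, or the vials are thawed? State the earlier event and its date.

The vials are thawed — 25 April 2028

The lot is released from the manufacturer: Dec 20, 2027.
The shipment reaches the national depot: Dec 20, 2027 + 62 days = Feb 20, 2028.
The first dose is administered: Feb 20, 2028 + 81 days = May 11, 2028.
The shipment reaches the regional store: Feb 27, 2028.
The shipment reaches the clinic: Feb 27, 2028 + 18 days = Mar 16, 2028.
The vials are thawed: Mar 16, 2028 + 40 days = Apr 25, 2028.
Comparing: the first dose is administered on May 11, 2028 vs the vials are thawed on Apr 25, 2028. Earlier: the vials are thawed.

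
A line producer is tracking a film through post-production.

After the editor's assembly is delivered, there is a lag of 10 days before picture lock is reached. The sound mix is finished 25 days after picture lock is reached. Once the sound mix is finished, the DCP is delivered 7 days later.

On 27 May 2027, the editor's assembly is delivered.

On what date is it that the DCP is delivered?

The editor's assembly is delivered: May 27, 2027.
Picture lock is reached: May 27, 2027 + 10 days = Jun 6, 2027.
The sound mix is finished: Jun 6, 2027 + 25 days = Jul 1, 2027.
The DCP is delivered: Jul 1, 2027 + 7 days = Jul 8, 2027.

8 July 2027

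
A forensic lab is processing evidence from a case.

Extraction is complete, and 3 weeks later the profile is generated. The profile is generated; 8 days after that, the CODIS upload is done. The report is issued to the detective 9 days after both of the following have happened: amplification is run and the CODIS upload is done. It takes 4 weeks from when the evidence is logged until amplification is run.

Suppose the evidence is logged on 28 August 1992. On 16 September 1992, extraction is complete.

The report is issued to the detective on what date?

24 October 1992

The evidence is logged: Aug 28, 1992.
Amplification is run: Aug 28, 1992 + 4 weeks = Sep 25, 1992.
Extraction is complete: Sep 16, 1992.
The profile is generated: Sep 16, 1992 + 3 weeks = Oct 7, 1992.
The CODIS upload is done: Oct 7, 1992 + 8 days = Oct 15, 1992.
Both prerequisites met — amplification is run (Sep 25, 1992), the CODIS upload is done (Oct 15, 1992); the later is Oct 15, 1992.
The report is issued to the detective: Oct 15, 1992 + 9 days = Oct 24, 1992.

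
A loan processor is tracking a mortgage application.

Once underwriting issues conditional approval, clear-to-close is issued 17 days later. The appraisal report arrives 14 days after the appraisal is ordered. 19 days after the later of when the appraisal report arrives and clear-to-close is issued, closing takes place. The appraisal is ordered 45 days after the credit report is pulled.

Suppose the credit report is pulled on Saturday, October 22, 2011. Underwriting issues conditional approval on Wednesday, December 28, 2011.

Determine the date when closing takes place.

Thursday, February 2, 2012

The credit report is pulled: Oct 22, 2011.
The appraisal is ordered: Oct 22, 2011 + 45 days = Dec 6, 2011.
The appraisal report arrives: Dec 6, 2011 + 14 days = Dec 20, 2011.
Underwriting issues conditional approval: Dec 28, 2011.
Clear-to-close is issued: Dec 28, 2011 + 17 days = Jan 14, 2012.
Both prerequisites met — the appraisal report arrives (Dec 20, 2011), clear-to-close is issued (Jan 14, 2012); the later is Jan 14, 2012.
Closing takes place: Jan 14, 2012 + 19 days = Feb 2, 2012.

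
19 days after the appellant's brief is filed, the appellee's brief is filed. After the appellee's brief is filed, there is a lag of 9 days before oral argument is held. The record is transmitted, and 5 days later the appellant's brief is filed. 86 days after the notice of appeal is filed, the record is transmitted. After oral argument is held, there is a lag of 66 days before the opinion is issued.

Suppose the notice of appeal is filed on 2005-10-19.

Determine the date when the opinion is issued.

The notice of appeal is filed: Oct 19, 2005.
The record is transmitted: Oct 19, 2005 + 86 days = Jan 13, 2006.
The appellant's brief is filed: Jan 13, 2006 + 5 days = Jan 18, 2006.
The appellee's brief is filed: Jan 18, 2006 + 19 days = Feb 6, 2006.
Oral argument is held: Feb 6, 2006 + 9 days = Feb 15, 2006.
The opinion is issued: Feb 15, 2006 + 66 days = Apr 22, 2006.

2006-04-22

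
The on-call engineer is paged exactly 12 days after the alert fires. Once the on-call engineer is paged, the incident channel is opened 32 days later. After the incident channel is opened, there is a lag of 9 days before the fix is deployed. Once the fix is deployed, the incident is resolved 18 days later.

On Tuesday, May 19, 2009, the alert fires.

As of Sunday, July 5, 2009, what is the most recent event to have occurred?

The alert fires: May 19, 2009.
The on-call engineer is paged: May 19, 2009 + 12 days = May 31, 2009.
The incident channel is opened: May 31, 2009 + 32 days = Jul 2, 2009.
The fix is deployed: Jul 2, 2009 + 9 days = Jul 11, 2009.
The incident is resolved: Jul 11, 2009 + 18 days = Jul 29, 2009.
Jul 5, 2009 falls between when the incident channel is opened (Jul 2, 2009) and when the fix is deployed (Jul 11, 2009).

The incident channel is opened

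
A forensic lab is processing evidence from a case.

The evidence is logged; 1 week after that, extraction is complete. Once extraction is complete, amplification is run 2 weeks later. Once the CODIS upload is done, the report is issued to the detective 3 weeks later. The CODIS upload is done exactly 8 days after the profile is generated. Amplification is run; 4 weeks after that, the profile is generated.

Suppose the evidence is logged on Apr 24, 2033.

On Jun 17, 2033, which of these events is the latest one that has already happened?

The profile is generated

The evidence is logged: Apr 24, 2033.
Extraction is complete: Apr 24, 2033 + 1 week = May 1, 2033.
Amplification is run: May 1, 2033 + 2 weeks = May 15, 2033.
The profile is generated: May 15, 2033 + 4 weeks = Jun 12, 2033.
The CODIS upload is done: Jun 12, 2033 + 8 days = Jun 20, 2033.
The report is issued to the detective: Jun 20, 2033 + 3 weeks = Jul 11, 2033.
Jun 17, 2033 falls between when the profile is generated (Jun 12, 2033) and when the CODIS upload is done (Jun 20, 2033).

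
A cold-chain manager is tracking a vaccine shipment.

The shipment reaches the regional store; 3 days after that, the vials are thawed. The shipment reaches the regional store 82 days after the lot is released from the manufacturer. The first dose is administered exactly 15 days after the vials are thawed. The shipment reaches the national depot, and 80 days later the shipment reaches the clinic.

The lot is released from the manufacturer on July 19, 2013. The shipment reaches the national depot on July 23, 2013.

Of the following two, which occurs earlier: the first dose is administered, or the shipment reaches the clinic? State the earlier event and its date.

The shipment reaches the clinic — October 11, 2013

The lot is released from the manufacturer: Jul 19, 2013.
The shipment reaches the regional store: Jul 19, 2013 + 82 days = Oct 9, 2013.
The vials are thawed: Oct 9, 2013 + 3 days = Oct 12, 2013.
The first dose is administered: Oct 12, 2013 + 15 days = Oct 27, 2013.
The shipment reaches the national depot: Jul 23, 2013.
The shipment reaches the clinic: Jul 23, 2013 + 80 days = Oct 11, 2013.
Comparing: the first dose is administered on Oct 27, 2013 vs the shipment reaches the clinic on Oct 11, 2013. Earlier: the shipment reaches the clinic.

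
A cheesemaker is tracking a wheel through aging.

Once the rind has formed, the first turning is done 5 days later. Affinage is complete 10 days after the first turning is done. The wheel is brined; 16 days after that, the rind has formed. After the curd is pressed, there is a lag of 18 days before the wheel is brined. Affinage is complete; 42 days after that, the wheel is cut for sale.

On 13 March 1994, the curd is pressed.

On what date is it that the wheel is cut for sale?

12 June 1994

The curd is pressed: Mar 13, 1994.
The wheel is brined: Mar 13, 1994 + 18 days = Mar 31, 1994.
The rind has formed: Mar 31, 1994 + 16 days = Apr 16, 1994.
The first turning is done: Apr 16, 1994 + 5 days = Apr 21, 1994.
Affinage is complete: Apr 21, 1994 + 10 days = May 1, 1994.
The wheel is cut for sale: May 1, 1994 + 42 days = Jun 12, 1994.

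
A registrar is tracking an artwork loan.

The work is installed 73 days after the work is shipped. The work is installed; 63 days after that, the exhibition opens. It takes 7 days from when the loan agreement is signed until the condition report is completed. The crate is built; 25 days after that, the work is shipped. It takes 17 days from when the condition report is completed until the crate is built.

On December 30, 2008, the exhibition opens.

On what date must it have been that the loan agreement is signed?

The exhibition opens: Dec 30, 2008.
The work is installed: Dec 30, 2008 − 63 days = Oct 28, 2008.
The work is shipped: Oct 28, 2008 − 73 days = Aug 16, 2008.
The crate is built: Aug 16, 2008 − 25 days = Jul 22, 2008.
The condition report is completed: Jul 22, 2008 − 17 days = Jul 5, 2008.
The loan agreement is signed: Jul 5, 2008 − 7 days = Jun 28, 2008.

June 28, 2008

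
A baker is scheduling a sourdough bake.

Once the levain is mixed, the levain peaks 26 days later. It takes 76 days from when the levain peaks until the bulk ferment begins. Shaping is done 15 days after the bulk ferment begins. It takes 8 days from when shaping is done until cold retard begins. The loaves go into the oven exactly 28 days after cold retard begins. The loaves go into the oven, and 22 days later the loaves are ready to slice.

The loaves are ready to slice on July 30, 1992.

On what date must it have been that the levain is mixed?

February 6, 1992

The loaves are ready to slice: Jul 30, 1992.
The loaves go into the oven: Jul 30, 1992 − 22 days = Jul 8, 1992.
Cold retard begins: Jul 8, 1992 − 28 days = Jun 10, 1992.
Shaping is done: Jun 10, 1992 − 8 days = Jun 2, 1992.
The bulk ferment begins: Jun 2, 1992 − 15 days = May 18, 1992.
The levain peaks: May 18, 1992 − 76 days = Mar 3, 1992.
The levain is mixed: Mar 3, 1992 − 26 days = Feb 6, 1992.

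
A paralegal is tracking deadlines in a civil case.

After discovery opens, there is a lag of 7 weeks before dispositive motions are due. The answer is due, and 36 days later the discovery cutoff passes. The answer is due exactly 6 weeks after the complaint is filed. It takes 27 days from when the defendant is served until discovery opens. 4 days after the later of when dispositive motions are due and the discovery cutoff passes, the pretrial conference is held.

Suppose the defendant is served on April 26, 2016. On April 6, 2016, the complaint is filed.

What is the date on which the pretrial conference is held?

July 15, 2016

The defendant is served: Apr 26, 2016.
Discovery opens: Apr 26, 2016 + 27 days = May 23, 2016.
Dispositive motions are due: May 23, 2016 + 7 weeks = Jul 11, 2016.
The complaint is filed: Apr 6, 2016.
The answer is due: Apr 6, 2016 + 6 weeks = May 18, 2016.
The discovery cutoff passes: May 18, 2016 + 36 days = Jun 23, 2016.
Both prerequisites met — dispositive motions are due (Jul 11, 2016), the discovery cutoff passes (Jun 23, 2016); the later is Jul 11, 2016.
The pretrial conference is held: Jul 11, 2016 + 4 days = Jul 15, 2016.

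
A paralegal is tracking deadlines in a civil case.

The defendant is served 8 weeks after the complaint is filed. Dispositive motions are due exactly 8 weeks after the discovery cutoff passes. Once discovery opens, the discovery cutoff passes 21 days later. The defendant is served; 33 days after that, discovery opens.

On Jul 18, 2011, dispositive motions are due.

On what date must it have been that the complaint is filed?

Dispositive motions are due: Jul 18, 2011.
The discovery cutoff passes: Jul 18, 2011 − 8 weeks = May 23, 2011.
Discovery opens: May 23, 2011 − 21 days = May 2, 2011.
The defendant is served: May 2, 2011 − 33 days = Mar 30, 2011.
The complaint is filed: Mar 30, 2011 − 8 weeks = Feb 2, 2011.

Feb 2, 2011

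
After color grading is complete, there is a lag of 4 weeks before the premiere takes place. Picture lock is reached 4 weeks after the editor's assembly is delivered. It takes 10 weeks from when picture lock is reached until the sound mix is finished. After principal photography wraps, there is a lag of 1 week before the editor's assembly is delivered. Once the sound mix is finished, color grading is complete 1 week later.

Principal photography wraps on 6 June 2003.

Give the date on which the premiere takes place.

Principal photography wraps: Jun 6, 2003.
The editor's assembly is delivered: Jun 6, 2003 + 1 week = Jun 13, 2003.
Picture lock is reached: Jun 13, 2003 + 4 weeks = Jul 11, 2003.
The sound mix is finished: Jul 11, 2003 + 10 weeks = Sep 19, 2003.
Color grading is complete: Sep 19, 2003 + 1 week = Sep 26, 2003.
The premiere takes place: Sep 26, 2003 + 4 weeks = Oct 24, 2003.

24 October 2003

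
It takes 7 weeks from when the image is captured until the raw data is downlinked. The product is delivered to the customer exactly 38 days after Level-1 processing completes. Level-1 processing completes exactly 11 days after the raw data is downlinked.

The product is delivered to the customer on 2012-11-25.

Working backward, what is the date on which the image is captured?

2012-08-19

The product is delivered to the customer: Nov 25, 2012.
Level-1 processing completes: Nov 25, 2012 − 38 days = Oct 18, 2012.
The raw data is downlinked: Oct 18, 2012 − 11 days = Oct 7, 2012.
The image is captured: Oct 7, 2012 − 7 weeks = Aug 19, 2012.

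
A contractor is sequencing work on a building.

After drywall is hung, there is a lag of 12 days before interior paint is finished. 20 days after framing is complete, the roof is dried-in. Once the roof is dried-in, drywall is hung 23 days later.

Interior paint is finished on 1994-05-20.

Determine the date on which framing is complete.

Interior paint is finished: May 20, 1994.
Drywall is hung: May 20, 1994 − 12 days = May 8, 1994.
The roof is dried-in: May 8, 1994 − 23 days = Apr 15, 1994.
Framing is complete: Apr 15, 1994 − 20 days = Mar 26, 1994.

1994-03-26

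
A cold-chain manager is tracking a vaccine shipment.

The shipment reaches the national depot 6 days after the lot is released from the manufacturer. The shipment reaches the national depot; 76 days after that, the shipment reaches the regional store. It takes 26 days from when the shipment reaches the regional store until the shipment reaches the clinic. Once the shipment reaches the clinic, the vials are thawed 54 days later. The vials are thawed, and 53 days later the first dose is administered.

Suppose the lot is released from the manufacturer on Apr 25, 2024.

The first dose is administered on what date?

Nov 26, 2024

The lot is released from the manufacturer: Apr 25, 2024.
The shipment reaches the national depot: Apr 25, 2024 + 6 days = May 1, 2024.
The shipment reaches the regional store: May 1, 2024 + 76 days = Jul 16, 2024.
The shipment reaches the clinic: Jul 16, 2024 + 26 days = Aug 11, 2024.
The vials are thawed: Aug 11, 2024 + 54 days = Oct 4, 2024.
The first dose is administered: Oct 4, 2024 + 53 days = Nov 26, 2024.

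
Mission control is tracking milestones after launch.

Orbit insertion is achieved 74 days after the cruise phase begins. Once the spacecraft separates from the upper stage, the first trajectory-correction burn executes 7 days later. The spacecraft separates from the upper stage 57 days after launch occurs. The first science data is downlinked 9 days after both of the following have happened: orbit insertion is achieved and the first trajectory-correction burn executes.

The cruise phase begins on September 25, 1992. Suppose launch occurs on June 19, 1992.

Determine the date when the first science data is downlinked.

The cruise phase begins: Sep 25, 1992.
Orbit insertion is achieved: Sep 25, 1992 + 74 days = Dec 8, 1992.
Launch occurs: Jun 19, 1992.
The spacecraft separates from the upper stage: Jun 19, 1992 + 57 days = Aug 15, 1992.
The first trajectory-correction burn executes: Aug 15, 1992 + 7 days = Aug 22, 1992.
Both prerequisites met — orbit insertion is achieved (Dec 8, 1992), the first trajectory-correction burn executes (Aug 22, 1992); the later is Dec 8, 1992.
The first science data is downlinked: Dec 8, 1992 + 9 days = Dec 17, 1992.

December 17, 1992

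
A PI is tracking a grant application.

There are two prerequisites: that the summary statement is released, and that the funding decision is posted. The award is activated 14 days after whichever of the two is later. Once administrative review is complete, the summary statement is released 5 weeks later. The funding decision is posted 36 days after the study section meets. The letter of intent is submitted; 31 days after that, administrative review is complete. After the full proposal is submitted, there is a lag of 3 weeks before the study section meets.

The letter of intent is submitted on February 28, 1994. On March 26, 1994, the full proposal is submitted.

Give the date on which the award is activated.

June 5, 1994

The letter of intent is submitted: Feb 28, 1994.
Administrative review is complete: Feb 28, 1994 + 31 days = Mar 31, 1994.
The summary statement is released: Mar 31, 1994 + 5 weeks = May 5, 1994.
The full proposal is submitted: Mar 26, 1994.
The study section meets: Mar 26, 1994 + 3 weeks = Apr 16, 1994.
The funding decision is posted: Apr 16, 1994 + 36 days = May 22, 1994.
Both prerequisites met — the summary statement is released (May 5, 1994), the funding decision is posted (May 22, 1994); the later is May 22, 1994.
The award is activated: May 22, 1994 + 14 days = Jun 5, 1994.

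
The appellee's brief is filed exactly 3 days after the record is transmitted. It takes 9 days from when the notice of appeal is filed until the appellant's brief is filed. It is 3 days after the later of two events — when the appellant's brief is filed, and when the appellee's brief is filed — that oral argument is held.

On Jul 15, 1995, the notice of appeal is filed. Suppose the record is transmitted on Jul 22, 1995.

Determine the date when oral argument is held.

The notice of appeal is filed: Jul 15, 1995.
The appellant's brief is filed: Jul 15, 1995 + 9 days = Jul 24, 1995.
The record is transmitted: Jul 22, 1995.
The appellee's brief is filed: Jul 22, 1995 + 3 days = Jul 25, 1995.
Both prerequisites met — the appellant's brief is filed (Jul 24, 1995), the appellee's brief is filed (Jul 25, 1995); the later is Jul 25, 1995.
Oral argument is held: Jul 25, 1995 + 3 days = Jul 28, 1995.

Jul 28, 1995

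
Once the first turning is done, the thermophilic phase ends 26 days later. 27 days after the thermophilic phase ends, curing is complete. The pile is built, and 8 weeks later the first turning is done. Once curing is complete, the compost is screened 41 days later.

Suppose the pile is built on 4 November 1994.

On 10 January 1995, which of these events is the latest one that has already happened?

The pile is built: Nov 4, 1994.
The first turning is done: Nov 4, 1994 + 8 weeks = Dec 30, 1994.
The thermophilic phase ends: Dec 30, 1994 + 26 days = Jan 25, 1995.
Curing is complete: Jan 25, 1995 + 27 days = Feb 21, 1995.
The compost is screened: Feb 21, 1995 + 41 days = Apr 3, 1995.
Jan 10, 1995 falls between when the first turning is done (Dec 30, 1994) and when the thermophilic phase ends (Jan 25, 1995).

The first turning is done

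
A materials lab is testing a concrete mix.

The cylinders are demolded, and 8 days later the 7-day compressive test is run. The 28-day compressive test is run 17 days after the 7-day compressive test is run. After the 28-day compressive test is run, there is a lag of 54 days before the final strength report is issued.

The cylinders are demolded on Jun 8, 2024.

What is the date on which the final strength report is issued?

The cylinders are demolded: Jun 8, 2024.
The 7-day compressive test is run: Jun 8, 2024 + 8 days = Jun 16, 2024.
The 28-day compressive test is run: Jun 16, 2024 + 17 days = Jul 3, 2024.
The final strength report is issued: Jul 3, 2024 + 54 days = Aug 26, 2024.

Aug 26, 2024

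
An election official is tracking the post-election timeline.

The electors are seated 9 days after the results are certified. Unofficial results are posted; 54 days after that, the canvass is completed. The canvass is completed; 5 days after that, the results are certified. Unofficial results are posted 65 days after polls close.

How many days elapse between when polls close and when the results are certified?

124 days

Causal path: polls close → unofficial results are posted → the canvass is completed → the results are certified.
Total delay along the path: 65 + 54 + 5 = 124 days.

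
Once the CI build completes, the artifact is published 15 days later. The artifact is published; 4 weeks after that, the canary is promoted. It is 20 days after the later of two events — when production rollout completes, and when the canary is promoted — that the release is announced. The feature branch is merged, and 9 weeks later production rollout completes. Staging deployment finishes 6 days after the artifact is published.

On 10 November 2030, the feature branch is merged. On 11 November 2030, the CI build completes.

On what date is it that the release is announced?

1 February 2031

The feature branch is merged: Nov 10, 2030.
Production rollout completes: Nov 10, 2030 + 9 weeks = Jan 12, 2031.
The CI build completes: Nov 11, 2030.
The artifact is published: Nov 11, 2030 + 15 days = Nov 26, 2030.
The canary is promoted: Nov 26, 2030 + 4 weeks = Dec 24, 2030.
Both prerequisites met — production rollout completes (Jan 12, 2031), the canary is promoted (Dec 24, 2030); the later is Jan 12, 2031.
The release is announced: Jan 12, 2031 + 20 days = Feb 1, 2031.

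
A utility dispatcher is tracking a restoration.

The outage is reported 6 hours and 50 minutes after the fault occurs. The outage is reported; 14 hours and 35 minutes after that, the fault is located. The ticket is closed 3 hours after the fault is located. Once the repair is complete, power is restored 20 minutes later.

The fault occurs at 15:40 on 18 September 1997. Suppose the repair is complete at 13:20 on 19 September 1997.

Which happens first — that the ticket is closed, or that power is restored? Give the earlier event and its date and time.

Power is restored — 13:40 on 19 September 1997

The fault occurs: 15:40 Sep 18, 1997.
The outage is reported: 15:40 Sep 18, 1997 + 6h50m = 22:30 Sep 18, 1997.
The fault is located: 22:30 Sep 18, 1997 + 14h35m = 13:05 Sep 19, 1997.
The ticket is closed: 13:05 Sep 19, 1997 + 3h = 16:05 Sep 19, 1997.
The repair is complete: 13:20 Sep 19, 1997.
Power is restored: 13:20 Sep 19, 1997 + 20m = 13:40 Sep 19, 1997.
Comparing: the ticket is closed at 16:05 Sep 19, 1997 vs power is restored at 13:40 Sep 19, 1997. Earlier: power is restored.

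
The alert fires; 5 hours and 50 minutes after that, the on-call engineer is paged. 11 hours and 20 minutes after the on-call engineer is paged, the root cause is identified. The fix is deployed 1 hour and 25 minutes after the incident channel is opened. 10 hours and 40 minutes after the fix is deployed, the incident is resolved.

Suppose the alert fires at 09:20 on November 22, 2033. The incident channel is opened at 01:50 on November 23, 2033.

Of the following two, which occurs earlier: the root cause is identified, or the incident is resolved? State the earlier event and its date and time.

The alert fires: 09:20 Nov 22, 2033.
The on-call engineer is paged: 09:20 Nov 22, 2033 + 5h50m = 15:10 Nov 22, 2033.
The root cause is identified: 15:10 Nov 22, 2033 + 11h20m = 02:30 Nov 23, 2033.
The incident channel is opened: 01:50 Nov 23, 2033.
The fix is deployed: 01:50 Nov 23, 2033 + 1h25m = 03:15 Nov 23, 2033.
The incident is resolved: 03:15 Nov 23, 2033 + 10h40m = 13:55 Nov 23, 2033.
Comparing: the root cause is identified at 02:30 Nov 23, 2033 vs the incident is resolved at 13:55 Nov 23, 2033. Earlier: the root cause is identified.

The root cause is identified — 02:30 on November 23, 2033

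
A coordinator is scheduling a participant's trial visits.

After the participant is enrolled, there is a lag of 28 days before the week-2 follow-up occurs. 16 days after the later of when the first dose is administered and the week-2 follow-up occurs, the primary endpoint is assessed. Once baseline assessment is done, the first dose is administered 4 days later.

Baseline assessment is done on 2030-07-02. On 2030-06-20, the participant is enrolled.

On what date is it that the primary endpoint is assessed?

2030-08-03

Baseline assessment is done: Jul 2, 2030.
The first dose is administered: Jul 2, 2030 + 4 days = Jul 6, 2030.
The participant is enrolled: Jun 20, 2030.
The week-2 follow-up occurs: Jun 20, 2030 + 28 days = Jul 18, 2030.
Both prerequisites met — the first dose is administered (Jul 6, 2030), the week-2 follow-up occurs (Jul 18, 2030); the later is Jul 18, 2030.
The primary endpoint is assessed: Jul 18, 2030 + 16 days = Aug 3, 2030.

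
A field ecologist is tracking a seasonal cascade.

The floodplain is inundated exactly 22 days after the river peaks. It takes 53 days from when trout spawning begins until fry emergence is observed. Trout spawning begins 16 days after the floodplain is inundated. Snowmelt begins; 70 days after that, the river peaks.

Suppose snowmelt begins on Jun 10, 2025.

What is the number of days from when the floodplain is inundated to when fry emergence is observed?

69 days

Causal path: the floodplain is inundated → trout spawning begins → fry emergence is observed.
Total delay along the path: 16 + 53 = 69 days.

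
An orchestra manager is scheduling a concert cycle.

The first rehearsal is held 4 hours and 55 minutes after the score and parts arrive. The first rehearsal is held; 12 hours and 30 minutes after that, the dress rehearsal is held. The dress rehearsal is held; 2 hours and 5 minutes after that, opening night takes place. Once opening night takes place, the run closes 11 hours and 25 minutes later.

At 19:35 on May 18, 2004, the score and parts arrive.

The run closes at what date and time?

02:30 on May 20, 2004

The score and parts arrive: 19:35 May 18, 2004.
The first rehearsal is held: 19:35 May 18, 2004 + 4h55m = 00:30 May 19, 2004.
The dress rehearsal is held: 00:30 May 19, 2004 + 12h30m = 13:00 May 19, 2004.
Opening night takes place: 13:00 May 19, 2004 + 2h05m = 15:05 May 19, 2004.
The run closes: 15:05 May 19, 2004 + 11h25m = 02:30 May 20, 2004.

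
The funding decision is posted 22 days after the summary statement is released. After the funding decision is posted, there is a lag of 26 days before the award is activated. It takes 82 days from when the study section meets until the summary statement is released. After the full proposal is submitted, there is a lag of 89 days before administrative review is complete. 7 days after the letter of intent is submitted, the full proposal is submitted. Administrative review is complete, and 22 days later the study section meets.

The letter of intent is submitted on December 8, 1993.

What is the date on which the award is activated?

August 13, 1994

The letter of intent is submitted: Dec 8, 1993.
The full proposal is submitted: Dec 8, 1993 + 7 days = Dec 15, 1993.
Administrative review is complete: Dec 15, 1993 + 89 days = Mar 14, 1994.
The study section meets: Mar 14, 1994 + 22 days = Apr 5, 1994.
The summary statement is released: Apr 5, 1994 + 82 days = Jun 26, 1994.
The funding decision is posted: Jun 26, 1994 + 22 days = Jul 18, 1994.
The award is activated: Jul 18, 1994 + 26 days = Aug 13, 1994.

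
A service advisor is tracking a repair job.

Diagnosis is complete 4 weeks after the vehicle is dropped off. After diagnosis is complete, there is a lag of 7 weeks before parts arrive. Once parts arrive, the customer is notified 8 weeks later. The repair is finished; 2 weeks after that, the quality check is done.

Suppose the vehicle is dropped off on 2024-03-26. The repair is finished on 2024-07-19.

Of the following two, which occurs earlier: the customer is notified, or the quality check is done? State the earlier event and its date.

The vehicle is dropped off: Mar 26, 2024.
Diagnosis is complete: Mar 26, 2024 + 4 weeks = Apr 23, 2024.
Parts arrive: Apr 23, 2024 + 7 weeks = Jun 11, 2024.
The customer is notified: Jun 11, 2024 + 8 weeks = Aug 6, 2024.
The repair is finished: Jul 19, 2024.
The quality check is done: Jul 19, 2024 + 2 weeks = Aug 2, 2024.
Comparing: the customer is notified on Aug 6, 2024 vs the quality check is done on Aug 2, 2024. Earlier: the quality check is done.

The quality check is done — 2024-08-02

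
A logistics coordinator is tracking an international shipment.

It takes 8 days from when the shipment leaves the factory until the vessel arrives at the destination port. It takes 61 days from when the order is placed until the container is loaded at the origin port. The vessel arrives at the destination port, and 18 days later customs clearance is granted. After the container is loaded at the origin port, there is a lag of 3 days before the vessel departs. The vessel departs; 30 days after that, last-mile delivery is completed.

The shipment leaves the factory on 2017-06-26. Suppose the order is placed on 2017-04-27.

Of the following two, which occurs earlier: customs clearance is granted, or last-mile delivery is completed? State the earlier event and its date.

The shipment leaves the factory: Jun 26, 2017.
The vessel arrives at the destination port: Jun 26, 2017 + 8 days = Jul 4, 2017.
Customs clearance is granted: Jul 4, 2017 + 18 days = Jul 22, 2017.
The order is placed: Apr 27, 2017.
The container is loaded at the origin port: Apr 27, 2017 + 61 days = Jun 27, 2017.
The vessel departs: Jun 27, 2017 + 3 days = Jun 30, 2017.
Last-mile delivery is completed: Jun 30, 2017 + 30 days = Jul 30, 2017.
Comparing: customs clearance is granted on Jul 22, 2017 vs last-mile delivery is completed on Jul 30, 2017. Earlier: customs clearance is granted.

Customs clearance is granted — 2017-07-22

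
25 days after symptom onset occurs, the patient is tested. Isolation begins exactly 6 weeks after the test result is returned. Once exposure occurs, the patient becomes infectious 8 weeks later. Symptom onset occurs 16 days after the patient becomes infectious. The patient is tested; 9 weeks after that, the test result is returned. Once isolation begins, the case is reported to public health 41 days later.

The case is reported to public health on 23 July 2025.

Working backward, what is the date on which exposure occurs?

The case is reported to public health: Jul 23, 2025.
Isolation begins: Jul 23, 2025 − 41 days = Jun 12, 2025.
The test result is returned: Jun 12, 2025 − 6 weeks = May 1, 2025.
The patient is tested: May 1, 2025 − 9 weeks = Feb 27, 2025.
Symptom onset occurs: Feb 27, 2025 − 25 days = Feb 2, 2025.
The patient becomes infectious: Feb 2, 2025 − 16 days = Jan 17, 2025.
Exposure occurs: Jan 17, 2025 − 8 weeks = Nov 22, 2024.

22 November 2024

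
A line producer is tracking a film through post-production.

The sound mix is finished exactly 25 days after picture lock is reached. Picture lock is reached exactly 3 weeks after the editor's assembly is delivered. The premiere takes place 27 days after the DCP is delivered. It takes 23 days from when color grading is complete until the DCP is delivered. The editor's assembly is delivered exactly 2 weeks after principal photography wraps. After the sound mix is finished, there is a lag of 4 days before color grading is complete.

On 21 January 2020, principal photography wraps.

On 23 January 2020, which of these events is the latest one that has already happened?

Principal photography wraps

Principal photography wraps: Jan 21, 2020.
The editor's assembly is delivered: Jan 21, 2020 + 2 weeks = Feb 4, 2020.
Picture lock is reached: Feb 4, 2020 + 3 weeks = Feb 25, 2020.
The sound mix is finished: Feb 25, 2020 + 25 days = Mar 21, 2020.
Color grading is complete: Mar 21, 2020 + 4 days = Mar 25, 2020.
The DCP is delivered: Mar 25, 2020 + 23 days = Apr 17, 2020.
The premiere takes place: Apr 17, 2020 + 27 days = May 14, 2020.
Jan 23, 2020 falls between when principal photography wraps (Jan 21, 2020) and when the editor's assembly is delivered (Feb 4, 2020).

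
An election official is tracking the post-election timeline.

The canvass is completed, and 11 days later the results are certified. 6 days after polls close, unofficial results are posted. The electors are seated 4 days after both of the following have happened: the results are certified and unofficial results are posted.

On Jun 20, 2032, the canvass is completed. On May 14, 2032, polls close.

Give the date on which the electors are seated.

Jul 5, 2032

The canvass is completed: Jun 20, 2032.
The results are certified: Jun 20, 2032 + 11 days = Jul 1, 2032.
Polls close: May 14, 2032.
Unofficial results are posted: May 14, 2032 + 6 days = May 20, 2032.
Both prerequisites met — the results are certified (Jul 1, 2032), unofficial results are posted (May 20, 2032); the later is Jul 1, 2032.
The electors are seated: Jul 1, 2032 + 4 days = Jul 5, 2032.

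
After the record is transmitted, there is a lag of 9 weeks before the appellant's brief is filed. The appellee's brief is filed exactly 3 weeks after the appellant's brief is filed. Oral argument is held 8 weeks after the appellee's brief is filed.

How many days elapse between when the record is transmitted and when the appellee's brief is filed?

84 days

Causal path: the record is transmitted → the appellant's brief is filed → the appellee's brief is filed.
Total delay along the path: 9 + 3 weeks = 12 weeks = 84 days.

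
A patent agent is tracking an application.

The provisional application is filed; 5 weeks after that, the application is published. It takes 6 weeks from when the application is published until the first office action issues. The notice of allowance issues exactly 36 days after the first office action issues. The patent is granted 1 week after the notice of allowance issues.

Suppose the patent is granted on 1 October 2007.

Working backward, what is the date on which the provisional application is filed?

The patent is granted: Oct 1, 2007.
The notice of allowance issues: Oct 1, 2007 − 1 week = Sep 24, 2007.
The first office action issues: Sep 24, 2007 − 36 days = Aug 19, 2007.
The application is published: Aug 19, 2007 − 6 weeks = Jul 8, 2007.
The provisional application is filed: Jul 8, 2007 − 5 weeks = Jun 3, 2007.

3 June 2007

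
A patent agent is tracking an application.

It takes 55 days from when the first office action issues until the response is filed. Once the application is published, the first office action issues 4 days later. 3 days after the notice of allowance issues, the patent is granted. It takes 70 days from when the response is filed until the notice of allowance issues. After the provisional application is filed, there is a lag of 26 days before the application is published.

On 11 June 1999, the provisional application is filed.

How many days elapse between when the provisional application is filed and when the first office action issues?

Causal path: the provisional application is filed → the application is published → the first office action issues.
Total delay along the path: 26 + 4 = 30 days.

30 days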